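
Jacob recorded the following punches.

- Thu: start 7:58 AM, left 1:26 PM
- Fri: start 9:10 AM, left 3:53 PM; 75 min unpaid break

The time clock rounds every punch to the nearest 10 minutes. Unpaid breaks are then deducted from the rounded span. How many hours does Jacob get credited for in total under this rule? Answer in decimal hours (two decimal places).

10.92 hours

Thu: in 7:58 AM→8:00 AM, out 1:26 PM→1:30 PM; 5 h 30 min
Fri: in 9:10 AM→9:10 AM, out 3:53 PM→3:50 PM; 6 h 40 min − 75 min = 5 h 25 min
Total credited: 10 h 55 min.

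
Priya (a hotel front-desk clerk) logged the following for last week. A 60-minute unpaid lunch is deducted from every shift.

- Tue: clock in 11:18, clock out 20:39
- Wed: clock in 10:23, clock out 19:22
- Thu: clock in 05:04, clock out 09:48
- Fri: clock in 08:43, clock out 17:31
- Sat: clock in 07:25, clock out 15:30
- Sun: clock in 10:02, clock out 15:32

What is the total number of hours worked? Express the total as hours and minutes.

39 h 27 min

Tue: 11:18–20:39 = 9 h 21 min; less 60 min break → 8 h 21 min
Wed: 10:23–19:22 = 8 h 59 min; less 60 min break → 7 h 59 min
Thu: 05:04–09:48 = 4 h 44 min; less 60 min break → 3 h 44 min
Fri: 08:43–17:31 = 8 h 48 min; less 60 min break → 7 h 48 min
Sat: 07:25–15:30 = 8 h 5 min; less 60 min break → 7 h 5 min
Sun: 10:02–15:32 = 5 h 30 min; less 60 min break → 4 h 30 min
Total: 8 h 21 min + 7 h 59 min + 3 h 44 min + 7 h 48 min + 7 h 5 min + 4 h 30 min = 39 h 27 min.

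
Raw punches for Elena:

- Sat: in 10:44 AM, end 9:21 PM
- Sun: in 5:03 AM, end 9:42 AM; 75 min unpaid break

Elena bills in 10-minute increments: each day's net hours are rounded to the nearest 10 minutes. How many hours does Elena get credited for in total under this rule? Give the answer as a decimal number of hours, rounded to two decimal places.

Sat: 10:44 AM–9:21 PM = 10 h 37 min → rounds to 10 h 40 min
Sun: 5:03 AM–9:42 AM = 4 h 39 min − 75 min = 3 h 24 min → rounds to 3 h 20 min
Total credited: 14 h 0 min.

14.00 hours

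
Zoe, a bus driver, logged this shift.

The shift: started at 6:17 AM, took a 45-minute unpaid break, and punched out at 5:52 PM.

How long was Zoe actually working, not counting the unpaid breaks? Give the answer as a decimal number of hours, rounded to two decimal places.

The shift: 6:17 AM–5:52 PM = 11 h 35 min; less 45 min break → 10 h 50 min

10.83 hours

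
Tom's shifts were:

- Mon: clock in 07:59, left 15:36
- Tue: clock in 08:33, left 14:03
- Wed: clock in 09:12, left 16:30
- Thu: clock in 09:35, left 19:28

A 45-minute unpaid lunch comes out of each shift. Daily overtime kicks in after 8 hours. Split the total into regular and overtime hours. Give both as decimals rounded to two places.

Mon: 07:59–15:36 = 7 h 37 min; less 45 min break → 6 h 52 min
Tue: 08:33–14:03 = 5 h 30 min; less 45 min break → 4 h 45 min
Wed: 09:12–16:30 = 7 h 18 min; less 45 min break → 6 h 33 min
Thu: 09:35–19:28 = 9 h 53 min; less 45 min break → 9 h 8 min
Mon reg 6 h 52 min / OT 0 h 0 min; Tue reg 4 h 45 min / OT 0 h 0 min; Wed reg 6 h 33 min / OT 0 h 0 min; Thu reg 8 h 0 min / OT 1 h 8 min.
Totals: regular 26 h 10 min, overtime 1 h 8 min.

Regular 26.17 hours, overtime 1.13 hours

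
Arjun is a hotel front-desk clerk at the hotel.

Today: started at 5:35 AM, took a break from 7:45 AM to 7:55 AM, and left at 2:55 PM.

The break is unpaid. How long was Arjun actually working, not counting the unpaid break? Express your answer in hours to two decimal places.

Today: 5:35 AM–2:55 PM = 9 h 20 min; less 10 min break → 9 h 10 min

9.17 hours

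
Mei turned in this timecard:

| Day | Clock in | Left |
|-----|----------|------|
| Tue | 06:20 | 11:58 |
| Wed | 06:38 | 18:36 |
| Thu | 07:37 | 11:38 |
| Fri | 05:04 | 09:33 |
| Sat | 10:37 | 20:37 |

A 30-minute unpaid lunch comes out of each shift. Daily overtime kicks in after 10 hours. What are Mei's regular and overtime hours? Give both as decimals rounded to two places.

Tue: 06:20–11:58 = 5 h 38 min; less 30 min break → 5 h 8 min
Wed: 06:38–18:36 = 11 h 58 min; less 30 min break → 11 h 28 min
Thu: 07:37–11:38 = 4 h 1 min; less 30 min break → 3 h 31 min
Fri: 05:04–09:33 = 4 h 29 min; less 30 min break → 3 h 59 min
Sat: 10:37–20:37 = 10 h 0 min; less 30 min break → 9 h 30 min
Tue reg 5 h 8 min / OT 0 h 0 min; Wed reg 10 h 0 min / OT 1 h 28 min; Thu reg 3 h 31 min / OT 0 h 0 min; Fri reg 3 h 59 min / OT 0 h 0 min; Sat reg 9 h 30 min / OT 0 h 0 min.
Totals: regular 32 h 8 min, overtime 1 h 28 min.

Regular 32.13 hours, overtime 1.47 hours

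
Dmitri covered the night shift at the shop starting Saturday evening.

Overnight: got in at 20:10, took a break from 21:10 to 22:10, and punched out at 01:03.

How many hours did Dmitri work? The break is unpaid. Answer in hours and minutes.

Overnight: 20:10 → midnight = 3 h 50 min; midnight → 01:03 = 1 h 3 min; span 4 h 53 min; less 60 min break → 3 h 53 min

3 h 53 min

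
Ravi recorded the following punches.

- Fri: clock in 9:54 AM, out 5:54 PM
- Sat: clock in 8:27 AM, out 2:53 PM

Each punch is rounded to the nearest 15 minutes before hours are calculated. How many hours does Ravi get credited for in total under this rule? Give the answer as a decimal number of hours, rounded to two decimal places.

Fri: in 9:54 AM→10:00 AM, out 5:54 PM→6:00 PM; 8 h 0 min
Sat: in 8:27 AM→8:30 AM, out 2:53 PM→3:00 PM; 6 h 30 min
Total credited: 14 h 30 min.

14.50 hours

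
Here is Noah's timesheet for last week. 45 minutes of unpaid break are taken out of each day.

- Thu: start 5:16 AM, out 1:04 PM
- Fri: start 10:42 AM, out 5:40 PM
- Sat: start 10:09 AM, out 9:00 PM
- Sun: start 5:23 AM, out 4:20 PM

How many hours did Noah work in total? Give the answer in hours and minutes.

Thu: 5:16 AM–1:04 PM = 7 h 48 min; less 45 min break → 7 h 3 min
Fri: 10:42 AM–5:40 PM = 6 h 58 min; less 45 min break → 6 h 13 min
Sat: 10:09 AM–9:00 PM = 10 h 51 min; less 45 min break → 10 h 6 min
Sun: 5:23 AM–4:20 PM = 10 h 57 min; less 45 min break → 10 h 12 min
Total: 7 h 3 min + 6 h 13 min + 10 h 6 min + 10 h 12 min = 33 h 34 min.

33 h 34 min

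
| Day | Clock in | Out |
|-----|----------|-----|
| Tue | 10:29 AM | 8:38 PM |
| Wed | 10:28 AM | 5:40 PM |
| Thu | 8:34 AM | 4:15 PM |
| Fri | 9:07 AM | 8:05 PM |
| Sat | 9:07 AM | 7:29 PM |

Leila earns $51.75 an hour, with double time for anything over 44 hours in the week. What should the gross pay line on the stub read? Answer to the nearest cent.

$2521.95

Tue: 10:29 AM–8:38 PM = 10 h 9 min
Wed: 10:28 AM–5:40 PM = 7 h 12 min
Thu: 8:34 AM–4:15 PM = 7 h 41 min
Fri: 9:07 AM–8:05 PM = 10 h 58 min
Sat: 9:07 AM–7:29 PM = 10 h 22 min
Total worked: 46 h 22 min = 2782 min.
Regular 44 h 0 min = 2640 min at $51.75/h; overtime 2 h 22 min = 142 min at $103.50/h.
Pay = (2640 × $51.75 + 142 × $103.50) ÷ 60 = $2521.95.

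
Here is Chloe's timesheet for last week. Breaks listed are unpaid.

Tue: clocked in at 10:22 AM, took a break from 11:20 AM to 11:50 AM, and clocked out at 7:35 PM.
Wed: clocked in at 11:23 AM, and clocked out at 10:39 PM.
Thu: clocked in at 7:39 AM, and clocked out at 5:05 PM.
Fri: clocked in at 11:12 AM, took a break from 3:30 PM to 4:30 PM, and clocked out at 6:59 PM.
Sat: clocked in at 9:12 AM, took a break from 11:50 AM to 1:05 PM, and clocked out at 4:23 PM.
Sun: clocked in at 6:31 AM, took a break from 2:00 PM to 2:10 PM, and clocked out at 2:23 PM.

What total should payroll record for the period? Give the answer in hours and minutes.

49 h 50 min

Tue: 10:22 AM–7:35 PM = 9 h 13 min; less 30 min break → 8 h 43 min
Wed: 11:23 AM–10:39 PM = 11 h 16 min
Thu: 7:39 AM–5:05 PM = 9 h 26 min
Fri: 11:12 AM–6:59 PM = 7 h 47 min; less 60 min break → 6 h 47 min
Sat: 9:12 AM–4:23 PM = 7 h 11 min; less 75 min break → 5 h 56 min
Sun: 6:31 AM–2:23 PM = 7 h 52 min; less 10 min break → 7 h 42 min
Total: 8 h 43 min + 11 h 16 min + 9 h 26 min + 6 h 47 min + 5 h 56 min + 7 h 42 min = 49 h 50 min.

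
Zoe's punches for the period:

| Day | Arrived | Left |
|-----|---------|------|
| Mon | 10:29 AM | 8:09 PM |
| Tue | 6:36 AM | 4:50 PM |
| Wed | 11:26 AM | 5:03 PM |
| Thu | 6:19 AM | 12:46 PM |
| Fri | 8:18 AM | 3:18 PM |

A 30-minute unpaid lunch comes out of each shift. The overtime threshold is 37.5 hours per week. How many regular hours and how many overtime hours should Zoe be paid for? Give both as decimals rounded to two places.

Regular 36.47 hours, overtime 0.00 hours

Mon: 10:29 AM–8:09 PM = 9 h 40 min; less 30 min break → 9 h 10 min
Tue: 6:36 AM–4:50 PM = 10 h 14 min; less 30 min break → 9 h 44 min
Wed: 11:26 AM–5:03 PM = 5 h 37 min; less 30 min break → 5 h 7 min
Thu: 6:19 AM–12:46 PM = 6 h 27 min; less 30 min break → 5 h 57 min
Fri: 8:18 AM–3:18 PM = 7 h 0 min; less 30 min break → 6 h 30 min
Total worked: 36 h 28 min = 36.47 h.
Threshold 37.5 h → overtime 0 h 0 min, regular 36 h 28 min.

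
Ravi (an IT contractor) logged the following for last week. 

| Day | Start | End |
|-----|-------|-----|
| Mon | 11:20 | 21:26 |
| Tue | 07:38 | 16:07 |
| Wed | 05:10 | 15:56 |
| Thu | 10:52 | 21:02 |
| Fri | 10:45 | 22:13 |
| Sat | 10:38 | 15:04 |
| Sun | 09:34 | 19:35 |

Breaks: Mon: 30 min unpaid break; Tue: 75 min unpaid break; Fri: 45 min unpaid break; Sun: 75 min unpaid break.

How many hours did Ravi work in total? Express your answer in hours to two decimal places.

61.68 hours

Mon: 11:20–21:26 = 10 h 6 min; less 30 min break → 9 h 36 min
Tue: 07:38–16:07 = 8 h 29 min; less 75 min break → 7 h 14 min
Wed: 05:10–15:56 = 10 h 46 min
Thu: 10:52–21:02 = 10 h 10 min
Fri: 10:45–22:13 = 11 h 28 min; less 45 min break → 10 h 43 min
Sat: 10:38–15:04 = 4 h 26 min
Sun: 09:34–19:35 = 10 h 1 min; less 75 min break → 8 h 46 min
Total: 9 h 36 min + 7 h 14 min + 10 h 46 min + 10 h 10 min + 10 h 43 min + 4 h 26 min + 8 h 46 min = 61 h 41 min.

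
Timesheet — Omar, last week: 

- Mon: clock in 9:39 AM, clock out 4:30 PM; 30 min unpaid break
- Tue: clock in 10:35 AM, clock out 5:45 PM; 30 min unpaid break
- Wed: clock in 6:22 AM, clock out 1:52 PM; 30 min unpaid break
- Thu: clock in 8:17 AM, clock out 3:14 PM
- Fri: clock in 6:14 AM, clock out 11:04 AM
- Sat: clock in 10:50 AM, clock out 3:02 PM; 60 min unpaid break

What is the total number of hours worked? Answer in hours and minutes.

Mon: 9:39 AM–4:30 PM = 6 h 51 min; less 30 min break → 6 h 21 min
Tue: 10:35 AM–5:45 PM = 7 h 10 min; less 30 min break → 6 h 40 min
Wed: 6:22 AM–1:52 PM = 7 h 30 min; less 30 min break → 7 h 0 min
Thu: 8:17 AM–3:14 PM = 6 h 57 min
Fri: 6:14 AM–11:04 AM = 4 h 50 min
Sat: 10:50 AM–3:02 PM = 4 h 12 min; less 60 min break → 3 h 12 min
Total: 6 h 21 min + 6 h 40 min + 7 h 0 min + 6 h 57 min + 4 h 50 min + 3 h 12 min = 35 h 0 min.

35 h 0 min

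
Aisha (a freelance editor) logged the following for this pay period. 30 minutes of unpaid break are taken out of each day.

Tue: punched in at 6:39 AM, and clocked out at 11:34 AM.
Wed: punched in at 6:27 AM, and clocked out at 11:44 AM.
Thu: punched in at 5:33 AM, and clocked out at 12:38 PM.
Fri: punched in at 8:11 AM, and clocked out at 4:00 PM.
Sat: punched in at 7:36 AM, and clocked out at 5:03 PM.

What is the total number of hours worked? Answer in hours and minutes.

32 h 3 min

Tue: 6:39 AM–11:34 AM = 4 h 55 min; less 30 min break → 4 h 25 min
Wed: 6:27 AM–11:44 AM = 5 h 17 min; less 30 min break → 4 h 47 min
Thu: 5:33 AM–12:38 PM = 7 h 5 min; less 30 min break → 6 h 35 min
Fri: 8:11 AM–4:00 PM = 7 h 49 min; less 30 min break → 7 h 19 min
Sat: 7:36 AM–5:03 PM = 9 h 27 min; less 30 min break → 8 h 57 min
Total: 4 h 25 min + 4 h 47 min + 6 h 35 min + 7 h 19 min + 8 h 57 min = 32 h 3 min.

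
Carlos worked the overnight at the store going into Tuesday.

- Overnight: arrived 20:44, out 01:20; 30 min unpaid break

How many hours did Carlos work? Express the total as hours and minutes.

4 h 6 min

Overnight: 20:44 → midnight = 3 h 16 min; midnight → 01:20 = 1 h 20 min; span 4 h 36 min; less 30 min break → 4 h 6 min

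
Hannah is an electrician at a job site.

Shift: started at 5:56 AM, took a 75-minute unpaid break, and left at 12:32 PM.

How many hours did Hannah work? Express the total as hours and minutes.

5 h 21 min

Shift: 5:56 AM–12:32 PM = 6 h 36 min; less 75 min break → 5 h 21 min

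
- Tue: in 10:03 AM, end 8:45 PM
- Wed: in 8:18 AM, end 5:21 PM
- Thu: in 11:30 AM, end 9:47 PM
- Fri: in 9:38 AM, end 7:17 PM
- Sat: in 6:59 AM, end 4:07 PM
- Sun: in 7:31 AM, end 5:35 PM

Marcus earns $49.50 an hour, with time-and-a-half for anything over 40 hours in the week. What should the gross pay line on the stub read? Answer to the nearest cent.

Tue: 10:03 AM–8:45 PM = 10 h 42 min
Wed: 8:18 AM–5:21 PM = 9 h 3 min
Thu: 11:30 AM–9:47 PM = 10 h 17 min
Fri: 9:38 AM–7:17 PM = 9 h 39 min
Sat: 6:59 AM–4:07 PM = 9 h 8 min
Sun: 7:31 AM–5:35 PM = 10 h 4 min
Total worked: 58 h 53 min = 3533 min.
Regular 40 h 0 min = 2400 min at $49.50/h; overtime 18 h 53 min = 1133 min at $74.25/h.
Pay = (2400 × $49.50 + 1133 × $74.25) ÷ 60 = $3382.09.

$3382.09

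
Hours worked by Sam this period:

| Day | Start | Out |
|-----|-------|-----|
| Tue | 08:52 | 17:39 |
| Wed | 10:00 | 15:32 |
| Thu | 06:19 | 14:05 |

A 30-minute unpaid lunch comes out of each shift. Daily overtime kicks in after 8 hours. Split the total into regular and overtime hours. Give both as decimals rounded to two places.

Regular 20.30 hours, overtime 0.28 hours

Tue: 08:52–17:39 = 8 h 47 min; less 30 min break → 8 h 17 min
Wed: 10:00–15:32 = 5 h 32 min; less 30 min break → 5 h 2 min
Thu: 06:19–14:05 = 7 h 46 min; less 30 min break → 7 h 16 min
Tue reg 8 h 0 min / OT 0 h 17 min; Wed reg 5 h 2 min / OT 0 h 0 min; Thu reg 7 h 16 min / OT 0 h 0 min.
Totals: regular 20 h 18 min, overtime 0 h 17 min.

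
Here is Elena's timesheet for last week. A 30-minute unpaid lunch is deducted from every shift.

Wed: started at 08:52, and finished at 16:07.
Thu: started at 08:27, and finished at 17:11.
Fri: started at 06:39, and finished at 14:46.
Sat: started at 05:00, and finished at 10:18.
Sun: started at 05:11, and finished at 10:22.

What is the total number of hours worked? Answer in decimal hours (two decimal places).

Wed: 08:52–16:07 = 7 h 15 min; less 30 min break → 6 h 45 min
Thu: 08:27–17:11 = 8 h 44 min; less 30 min break → 8 h 14 min
Fri: 06:39–14:46 = 8 h 7 min; less 30 min break → 7 h 37 min
Sat: 05:00–10:18 = 5 h 18 min; less 30 min break → 4 h 48 min
Sun: 05:11–10:22 = 5 h 11 min; less 30 min break → 4 h 41 min
Total: 6 h 45 min + 8 h 14 min + 7 h 37 min + 4 h 48 min + 4 h 41 min = 32 h 5 min.

32.08 hours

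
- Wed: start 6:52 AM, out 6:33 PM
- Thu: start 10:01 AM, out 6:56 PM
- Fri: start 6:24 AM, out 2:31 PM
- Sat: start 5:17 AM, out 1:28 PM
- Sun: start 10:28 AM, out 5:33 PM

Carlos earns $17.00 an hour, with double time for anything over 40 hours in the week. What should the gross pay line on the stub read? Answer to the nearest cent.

Wed: 6:52 AM–6:33 PM = 11 h 41 min
Thu: 10:01 AM–6:56 PM = 8 h 55 min
Fri: 6:24 AM–2:31 PM = 8 h 7 min
Sat: 5:17 AM–1:28 PM = 8 h 11 min
Sun: 10:28 AM–5:33 PM = 7 h 5 min
Total worked: 43 h 59 min = 2639 min.
Regular 40 h 0 min = 2400 min at $17.00/h; overtime 3 h 59 min = 239 min at $34.00/h.
Pay = (2400 × $17.00 + 239 × $34.00) ÷ 60 = $815.43.

$815.43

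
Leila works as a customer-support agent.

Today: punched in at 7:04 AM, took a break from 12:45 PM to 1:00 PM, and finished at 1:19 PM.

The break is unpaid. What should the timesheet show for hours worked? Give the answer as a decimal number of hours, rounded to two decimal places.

Today: 7:04 AM–1:19 PM = 6 h 15 min; less 15 min break → 6 h 0 min

6.00 hours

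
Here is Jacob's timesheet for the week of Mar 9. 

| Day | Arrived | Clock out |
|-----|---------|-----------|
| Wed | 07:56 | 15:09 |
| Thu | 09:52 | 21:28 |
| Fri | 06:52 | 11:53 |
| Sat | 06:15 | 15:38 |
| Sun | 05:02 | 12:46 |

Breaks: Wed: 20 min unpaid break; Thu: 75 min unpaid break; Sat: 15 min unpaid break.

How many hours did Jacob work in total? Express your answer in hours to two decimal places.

Wed: 07:56–15:09 = 7 h 13 min; less 20 min break → 6 h 53 min
Thu: 09:52–21:28 = 11 h 36 min; less 75 min break → 10 h 21 min
Fri: 06:52–11:53 = 5 h 1 min
Sat: 06:15–15:38 = 9 h 23 min; less 15 min break → 9 h 8 min
Sun: 05:02–12:46 = 7 h 44 min
Total: 6 h 53 min + 10 h 21 min + 5 h 1 min + 9 h 8 min + 7 h 44 min = 39 h 7 min.

39.12 hours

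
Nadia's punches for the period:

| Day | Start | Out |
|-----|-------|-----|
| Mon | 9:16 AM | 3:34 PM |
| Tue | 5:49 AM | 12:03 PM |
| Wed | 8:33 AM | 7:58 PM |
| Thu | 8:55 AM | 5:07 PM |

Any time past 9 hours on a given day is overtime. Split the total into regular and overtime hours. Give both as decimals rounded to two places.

Regular 29.73 hours, overtime 2.42 hours

Mon: 9:16 AM–3:34 PM = 6 h 18 min
Tue: 5:49 AM–12:03 PM = 6 h 14 min
Wed: 8:33 AM–7:58 PM = 11 h 25 min
Thu: 8:55 AM–5:07 PM = 8 h 12 min
Mon reg 6 h 18 min / OT 0 h 0 min; Tue reg 6 h 14 min / OT 0 h 0 min; Wed reg 9 h 0 min / OT 2 h 25 min; Thu reg 8 h 12 min / OT 0 h 0 min.
Totals: regular 29 h 44 min, overtime 2 h 25 min.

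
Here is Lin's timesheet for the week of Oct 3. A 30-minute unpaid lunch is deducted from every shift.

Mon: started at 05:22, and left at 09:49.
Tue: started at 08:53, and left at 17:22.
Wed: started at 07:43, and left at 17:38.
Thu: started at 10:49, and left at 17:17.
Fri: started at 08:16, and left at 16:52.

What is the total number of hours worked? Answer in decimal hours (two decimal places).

Mon: 05:22–09:49 = 4 h 27 min; less 30 min break → 3 h 57 min
Tue: 08:53–17:22 = 8 h 29 min; less 30 min break → 7 h 59 min
Wed: 07:43–17:38 = 9 h 55 min; less 30 min break → 9 h 25 min
Thu: 10:49–17:17 = 6 h 28 min; less 30 min break → 5 h 58 min
Fri: 08:16–16:52 = 8 h 36 min; less 30 min break → 8 h 6 min
Total: 3 h 57 min + 7 h 59 min + 9 h 25 min + 5 h 58 min + 8 h 6 min = 35 h 25 min.

35.42 hours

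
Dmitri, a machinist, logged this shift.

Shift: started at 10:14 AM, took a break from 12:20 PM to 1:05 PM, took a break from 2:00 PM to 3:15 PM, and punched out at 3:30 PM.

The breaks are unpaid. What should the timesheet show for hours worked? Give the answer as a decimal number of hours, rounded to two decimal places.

3.27 hours

Shift: 10:14 AM–3:30 PM = 5 h 16 min; less 120 min break → 3 h 16 min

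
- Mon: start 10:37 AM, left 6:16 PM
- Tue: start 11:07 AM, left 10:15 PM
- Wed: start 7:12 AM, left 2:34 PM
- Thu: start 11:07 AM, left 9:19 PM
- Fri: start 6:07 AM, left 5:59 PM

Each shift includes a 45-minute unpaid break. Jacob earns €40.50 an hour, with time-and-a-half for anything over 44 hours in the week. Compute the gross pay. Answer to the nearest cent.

Mon: 10:37 AM–6:16 PM = 7 h 39 min; less 45 min break → 6 h 54 min
Tue: 11:07 AM–10:15 PM = 11 h 8 min; less 45 min break → 10 h 23 min
Wed: 7:12 AM–2:34 PM = 7 h 22 min; less 45 min break → 6 h 37 min
Thu: 11:07 AM–9:19 PM = 10 h 12 min; less 45 min break → 9 h 27 min
Fri: 6:07 AM–5:59 PM = 11 h 52 min; less 45 min break → 11 h 7 min
Total worked: 44 h 28 min = 2668 min.
Regular 44 h 0 min = 2640 min at €40.50/h; overtime 0 h 28 min = 28 min at €60.75/h.
Pay = (2640 × €40.50 + 28 × €60.75) ÷ 60 = €1810.35.

€1810.35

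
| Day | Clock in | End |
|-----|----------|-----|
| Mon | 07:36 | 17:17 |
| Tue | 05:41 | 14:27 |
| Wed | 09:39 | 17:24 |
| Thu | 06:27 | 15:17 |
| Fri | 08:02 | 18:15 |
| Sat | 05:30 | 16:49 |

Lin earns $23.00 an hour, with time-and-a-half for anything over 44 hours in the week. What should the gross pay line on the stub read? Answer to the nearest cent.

$1445.55

Mon: 07:36–17:17 = 9 h 41 min
Tue: 05:41–14:27 = 8 h 46 min
Wed: 09:39–17:24 = 7 h 45 min
Thu: 06:27–15:17 = 8 h 50 min
Fri: 08:02–18:15 = 10 h 13 min
Sat: 05:30–16:49 = 11 h 19 min
Total worked: 56 h 34 min = 3394 min.
Regular 44 h 0 min = 2640 min at $23.00/h; overtime 12 h 34 min = 754 min at $34.50/h.
Pay = (2640 × $23.00 + 754 × $34.50) ÷ 60 = $1445.55.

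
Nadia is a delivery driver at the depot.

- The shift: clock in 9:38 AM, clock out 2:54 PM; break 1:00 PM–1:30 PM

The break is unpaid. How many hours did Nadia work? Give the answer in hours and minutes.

4 h 46 min

The shift: 9:38 AM–2:54 PM = 5 h 16 min; less 30 min break → 4 h 46 min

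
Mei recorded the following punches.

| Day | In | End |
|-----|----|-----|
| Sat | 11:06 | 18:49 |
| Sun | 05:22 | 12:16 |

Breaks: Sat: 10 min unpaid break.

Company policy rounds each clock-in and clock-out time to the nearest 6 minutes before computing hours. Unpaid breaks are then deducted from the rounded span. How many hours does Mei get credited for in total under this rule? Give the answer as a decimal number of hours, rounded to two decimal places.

Sat: in 11:06→11:06, out 18:49→18:48; 7 h 42 min − 10 min = 7 h 32 min
Sun: in 05:22→05:24, out 12:16→12:18; 6 h 54 min
Total credited: 14 h 26 min.

14.43 hours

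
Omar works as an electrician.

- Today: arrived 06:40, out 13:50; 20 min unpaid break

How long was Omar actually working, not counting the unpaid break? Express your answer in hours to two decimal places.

6.83 hours

Today: 06:40–13:50 = 7 h 10 min; less 20 min break → 6 h 50 min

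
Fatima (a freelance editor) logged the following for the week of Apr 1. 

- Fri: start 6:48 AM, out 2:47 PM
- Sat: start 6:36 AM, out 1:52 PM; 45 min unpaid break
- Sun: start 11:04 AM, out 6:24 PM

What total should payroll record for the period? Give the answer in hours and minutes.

21 h 50 min

Fri: 6:48 AM–2:47 PM = 7 h 59 min
Sat: 6:36 AM–1:52 PM = 7 h 16 min; less 45 min break → 6 h 31 min
Sun: 11:04 AM–6:24 PM = 7 h 20 min
Total: 7 h 59 min + 6 h 31 min + 7 h 20 min = 21 h 50 min.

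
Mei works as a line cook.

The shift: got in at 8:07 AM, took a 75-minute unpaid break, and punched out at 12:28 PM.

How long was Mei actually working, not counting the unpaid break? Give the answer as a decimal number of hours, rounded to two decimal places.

The shift: 8:07 AM–12:28 PM = 4 h 21 min; less 75 min break → 3 h 6 min

3.10 hours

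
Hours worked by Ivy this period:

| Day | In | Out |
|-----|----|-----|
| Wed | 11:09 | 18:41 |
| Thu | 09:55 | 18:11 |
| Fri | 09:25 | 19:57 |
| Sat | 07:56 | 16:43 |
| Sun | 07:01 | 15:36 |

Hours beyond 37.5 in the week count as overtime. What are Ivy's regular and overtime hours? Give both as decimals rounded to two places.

Regular 37.50 hours, overtime 6.20 hours

Wed: 11:09–18:41 = 7 h 32 min
Thu: 09:55–18:11 = 8 h 16 min
Fri: 09:25–19:57 = 10 h 32 min
Sat: 07:56–16:43 = 8 h 47 min
Sun: 07:01–15:36 = 8 h 35 min
Total worked: 43 h 42 min = 43.70 h.
Threshold 37.5 h → overtime 6 h 12 min, regular 37 h 30 min.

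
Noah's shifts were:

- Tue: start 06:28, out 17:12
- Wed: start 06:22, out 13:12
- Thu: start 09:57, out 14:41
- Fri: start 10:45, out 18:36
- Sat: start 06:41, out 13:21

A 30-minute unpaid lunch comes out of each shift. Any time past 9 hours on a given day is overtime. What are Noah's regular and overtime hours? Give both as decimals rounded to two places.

Tue: 06:28–17:12 = 10 h 44 min; less 30 min break → 10 h 14 min
Wed: 06:22–13:12 = 6 h 50 min; less 30 min break → 6 h 20 min
Thu: 09:57–14:41 = 4 h 44 min; less 30 min break → 4 h 14 min
Fri: 10:45–18:36 = 7 h 51 min; less 30 min break → 7 h 21 min
Sat: 06:41–13:21 = 6 h 40 min; less 30 min break → 6 h 10 min
Tue reg 9 h 0 min / OT 1 h 14 min; Wed reg 6 h 20 min / OT 0 h 0 min; Thu reg 4 h 14 min / OT 0 h 0 min; Fri reg 7 h 21 min / OT 0 h 0 min; Sat reg 6 h 10 min / OT 0 h 0 min.
Totals: regular 33 h 5 min, overtime 1 h 14 min.

Regular 33.08 hours, overtime 1.23 hours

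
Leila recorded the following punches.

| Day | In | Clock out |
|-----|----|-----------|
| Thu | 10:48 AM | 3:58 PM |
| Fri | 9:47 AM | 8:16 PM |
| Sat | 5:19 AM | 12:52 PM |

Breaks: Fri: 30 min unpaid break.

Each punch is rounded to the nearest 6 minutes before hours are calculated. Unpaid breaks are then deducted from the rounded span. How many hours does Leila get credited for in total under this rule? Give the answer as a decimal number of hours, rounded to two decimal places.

Thu: in 10:48 AM→10:48 AM, out 3:58 PM→4:00 PM; 5 h 12 min
Fri: in 9:47 AM→9:48 AM, out 8:16 PM→8:18 PM; 10 h 30 min − 30 min = 10 h 0 min
Sat: in 5:19 AM→5:18 AM, out 12:52 PM→12:54 PM; 7 h 36 min
Total credited: 22 h 48 min.

22.80 hours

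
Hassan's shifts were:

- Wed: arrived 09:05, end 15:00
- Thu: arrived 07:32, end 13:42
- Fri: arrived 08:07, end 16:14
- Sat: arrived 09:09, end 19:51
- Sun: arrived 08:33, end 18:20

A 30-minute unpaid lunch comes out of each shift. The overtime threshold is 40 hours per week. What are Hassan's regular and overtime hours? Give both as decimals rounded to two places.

Wed: 09:05–15:00 = 5 h 55 min; less 30 min break → 5 h 25 min
Thu: 07:32–13:42 = 6 h 10 min; less 30 min break → 5 h 40 min
Fri: 08:07–16:14 = 8 h 7 min; less 30 min break → 7 h 37 min
Sat: 09:09–19:51 = 10 h 42 min; less 30 min break → 10 h 12 min
Sun: 08:33–18:20 = 9 h 47 min; less 30 min break → 9 h 17 min
Total worked: 38 h 11 min = 38.18 h.
Threshold 40 h → overtime 0 h 0 min, regular 38 h 11 min.

Regular 38.18 hours, overtime 0.00 hours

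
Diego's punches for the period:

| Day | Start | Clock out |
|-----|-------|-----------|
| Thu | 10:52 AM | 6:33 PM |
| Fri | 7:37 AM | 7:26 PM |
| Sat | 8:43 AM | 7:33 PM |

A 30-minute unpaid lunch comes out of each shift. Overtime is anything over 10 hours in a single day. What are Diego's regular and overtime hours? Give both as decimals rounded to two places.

Regular 27.18 hours, overtime 1.65 hours

Thu: 10:52 AM–6:33 PM = 7 h 41 min; less 30 min break → 7 h 11 min
Fri: 7:37 AM–7:26 PM = 11 h 49 min; less 30 min break → 11 h 19 min
Sat: 8:43 AM–7:33 PM = 10 h 50 min; less 30 min break → 10 h 20 min
Thu reg 7 h 11 min / OT 0 h 0 min; Fri reg 10 h 0 min / OT 1 h 19 min; Sat reg 10 h 0 min / OT 0 h 20 min.
Totals: regular 27 h 11 min, overtime 1 h 39 min.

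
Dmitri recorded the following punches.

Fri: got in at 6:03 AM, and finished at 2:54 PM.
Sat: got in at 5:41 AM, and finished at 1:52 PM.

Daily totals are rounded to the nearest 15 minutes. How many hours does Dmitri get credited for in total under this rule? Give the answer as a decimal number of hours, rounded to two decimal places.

17.00 hours

Fri: 6:03 AM–2:54 PM = 8 h 51 min → rounds to 8 h 45 min
Sat: 5:41 AM–1:52 PM = 8 h 11 min → rounds to 8 h 15 min
Total credited: 17 h 0 min.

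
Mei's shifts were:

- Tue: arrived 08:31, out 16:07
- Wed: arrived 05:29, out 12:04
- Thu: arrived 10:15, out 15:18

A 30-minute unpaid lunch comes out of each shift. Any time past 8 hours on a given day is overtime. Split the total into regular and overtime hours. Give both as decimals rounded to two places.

Tue: 08:31–16:07 = 7 h 36 min; less 30 min break → 7 h 6 min
Wed: 05:29–12:04 = 6 h 35 min; less 30 min break → 6 h 5 min
Thu: 10:15–15:18 = 5 h 3 min; less 30 min break → 4 h 33 min
Tue reg 7 h 6 min / OT 0 h 0 min; Wed reg 6 h 5 min / OT 0 h 0 min; Thu reg 4 h 33 min / OT 0 h 0 min.
Totals: regular 17 h 44 min, overtime 0 h 0 min.

Regular 17.73 hours, overtime 0.00 hours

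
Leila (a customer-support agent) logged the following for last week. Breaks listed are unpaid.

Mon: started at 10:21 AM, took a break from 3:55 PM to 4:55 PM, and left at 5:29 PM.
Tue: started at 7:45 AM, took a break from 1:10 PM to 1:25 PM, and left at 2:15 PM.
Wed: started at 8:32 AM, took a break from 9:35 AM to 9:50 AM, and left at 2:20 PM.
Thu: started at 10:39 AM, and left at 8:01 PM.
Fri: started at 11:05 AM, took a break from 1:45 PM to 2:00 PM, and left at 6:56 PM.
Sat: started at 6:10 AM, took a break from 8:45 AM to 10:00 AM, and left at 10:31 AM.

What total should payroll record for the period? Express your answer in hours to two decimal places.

Mon: 10:21 AM–5:29 PM = 7 h 8 min; less 60 min break → 6 h 8 min
Tue: 7:45 AM–2:15 PM = 6 h 30 min; less 15 min break → 6 h 15 min
Wed: 8:32 AM–2:20 PM = 5 h 48 min; less 15 min break → 5 h 33 min
Thu: 10:39 AM–8:01 PM = 9 h 22 min
Fri: 11:05 AM–6:56 PM = 7 h 51 min; less 15 min break → 7 h 36 min
Sat: 6:10 AM–10:31 AM = 4 h 21 min; less 75 min break → 3 h 6 min
Total: 6 h 8 min + 6 h 15 min + 5 h 33 min + 9 h 22 min + 7 h 36 min + 3 h 6 min = 38 h 0 min.

38.00 hours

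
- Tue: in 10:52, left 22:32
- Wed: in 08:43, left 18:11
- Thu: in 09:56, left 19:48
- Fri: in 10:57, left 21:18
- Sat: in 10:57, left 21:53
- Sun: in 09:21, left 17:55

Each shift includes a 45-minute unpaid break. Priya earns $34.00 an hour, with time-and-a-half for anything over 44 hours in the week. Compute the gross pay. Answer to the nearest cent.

$2125.85

Tue: 10:52–22:32 = 11 h 40 min; less 45 min break → 10 h 55 min
Wed: 08:43–18:11 = 9 h 28 min; less 45 min break → 8 h 43 min
Thu: 09:56–19:48 = 9 h 52 min; less 45 min break → 9 h 7 min
Fri: 10:57–21:18 = 10 h 21 min; less 45 min break → 9 h 36 min
Sat: 10:57–21:53 = 10 h 56 min; less 45 min break → 10 h 11 min
Sun: 09:21–17:55 = 8 h 34 min; less 45 min break → 7 h 49 min
Total worked: 56 h 21 min = 3381 min.
Regular 44 h 0 min = 2640 min at $34.00/h; overtime 12 h 21 min = 741 min at $51.00/h.
Pay = (2640 × $34.00 + 741 × $51.00) ÷ 60 = $2125.85.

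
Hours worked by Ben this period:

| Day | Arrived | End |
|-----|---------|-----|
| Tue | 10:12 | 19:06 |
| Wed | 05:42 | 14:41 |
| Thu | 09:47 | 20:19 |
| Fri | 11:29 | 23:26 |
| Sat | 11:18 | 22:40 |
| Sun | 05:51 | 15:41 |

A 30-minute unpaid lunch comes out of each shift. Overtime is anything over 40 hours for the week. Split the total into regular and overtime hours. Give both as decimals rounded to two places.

Regular 40.00 hours, overtime 18.57 hours

Tue: 10:12–19:06 = 8 h 54 min; less 30 min break → 8 h 24 min
Wed: 05:42–14:41 = 8 h 59 min; less 30 min break → 8 h 29 min
Thu: 09:47–20:19 = 10 h 32 min; less 30 min break → 10 h 2 min
Fri: 11:29–23:26 = 11 h 57 min; less 30 min break → 11 h 27 min
Sat: 11:18–22:40 = 11 h 22 min; less 30 min break → 10 h 52 min
Sun: 05:51–15:41 = 9 h 50 min; less 30 min break → 9 h 20 min
Total worked: 58 h 34 min = 58.57 h.
Threshold 40 h → overtime 18 h 34 min, regular 40 h 0 min.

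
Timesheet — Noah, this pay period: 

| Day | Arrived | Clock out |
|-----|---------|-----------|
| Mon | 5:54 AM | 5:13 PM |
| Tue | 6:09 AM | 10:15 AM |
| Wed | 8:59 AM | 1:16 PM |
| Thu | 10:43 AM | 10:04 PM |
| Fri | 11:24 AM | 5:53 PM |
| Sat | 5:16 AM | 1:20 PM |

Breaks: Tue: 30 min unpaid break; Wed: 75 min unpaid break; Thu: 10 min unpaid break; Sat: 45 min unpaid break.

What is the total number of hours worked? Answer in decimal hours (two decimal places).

42.93 hours

Mon: 5:54 AM–5:13 PM = 11 h 19 min
Tue: 6:09 AM–10:15 AM = 4 h 6 min; less 30 min break → 3 h 36 min
Wed: 8:59 AM–1:16 PM = 4 h 17 min; less 75 min break → 3 h 2 min
Thu: 10:43 AM–10:04 PM = 11 h 21 min; less 10 min break → 11 h 11 min
Fri: 11:24 AM–5:53 PM = 6 h 29 min
Sat: 5:16 AM–1:20 PM = 8 h 4 min; less 45 min break → 7 h 19 min
Total: 11 h 19 min + 3 h 36 min + 3 h 2 min + 11 h 11 min + 6 h 29 min + 7 h 19 min = 42 h 56 min.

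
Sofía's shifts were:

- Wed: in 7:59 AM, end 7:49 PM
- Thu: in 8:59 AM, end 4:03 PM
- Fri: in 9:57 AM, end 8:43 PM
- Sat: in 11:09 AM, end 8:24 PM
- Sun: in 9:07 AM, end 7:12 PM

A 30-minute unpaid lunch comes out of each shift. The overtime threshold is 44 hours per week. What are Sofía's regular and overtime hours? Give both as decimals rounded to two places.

Wed: 7:59 AM–7:49 PM = 11 h 50 min; less 30 min break → 11 h 20 min
Thu: 8:59 AM–4:03 PM = 7 h 4 min; less 30 min break → 6 h 34 min
Fri: 9:57 AM–8:43 PM = 10 h 46 min; less 30 min break → 10 h 16 min
Sat: 11:09 AM–8:24 PM = 9 h 15 min; less 30 min break → 8 h 45 min
Sun: 9:07 AM–7:12 PM = 10 h 5 min; less 30 min break → 9 h 35 min
Total worked: 46 h 30 min = 46.50 h.
Threshold 44 h → overtime 2 h 30 min, regular 44 h 0 min.

Regular 44.00 hours, overtime 2.50 hours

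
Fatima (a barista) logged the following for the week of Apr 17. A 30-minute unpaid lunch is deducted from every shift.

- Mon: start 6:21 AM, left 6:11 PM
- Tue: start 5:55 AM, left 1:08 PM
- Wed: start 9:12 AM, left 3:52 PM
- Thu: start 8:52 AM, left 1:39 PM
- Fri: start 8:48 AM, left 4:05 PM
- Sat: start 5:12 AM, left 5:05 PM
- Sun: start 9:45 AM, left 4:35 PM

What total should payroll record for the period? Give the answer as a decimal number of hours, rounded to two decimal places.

Mon: 6:21 AM–6:11 PM = 11 h 50 min; less 30 min break → 11 h 20 min
Tue: 5:55 AM–1:08 PM = 7 h 13 min; less 30 min break → 6 h 43 min
Wed: 9:12 AM–3:52 PM = 6 h 40 min; less 30 min break → 6 h 10 min
Thu: 8:52 AM–1:39 PM = 4 h 47 min; less 30 min break → 4 h 17 min
Fri: 8:48 AM–4:05 PM = 7 h 17 min; less 30 min break → 6 h 47 min
Sat: 5:12 AM–5:05 PM = 11 h 53 min; less 30 min break → 11 h 23 min
Sun: 9:45 AM–4:35 PM = 6 h 50 min; less 30 min break → 6 h 20 min
Total: 11 h 20 min + 6 h 43 min + 6 h 10 min + 4 h 17 min + 6 h 47 min + 11 h 23 min + 6 h 20 min = 53 h 0 min.

53.00 hours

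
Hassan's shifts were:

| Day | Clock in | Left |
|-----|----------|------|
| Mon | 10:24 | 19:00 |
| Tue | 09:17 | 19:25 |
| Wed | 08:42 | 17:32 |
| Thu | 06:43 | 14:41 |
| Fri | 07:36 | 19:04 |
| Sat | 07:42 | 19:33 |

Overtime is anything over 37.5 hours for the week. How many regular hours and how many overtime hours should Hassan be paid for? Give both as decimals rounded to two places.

Mon: 10:24–19:00 = 8 h 36 min
Tue: 09:17–19:25 = 10 h 8 min
Wed: 08:42–17:32 = 8 h 50 min
Thu: 06:43–14:41 = 7 h 58 min
Fri: 07:36–19:04 = 11 h 28 min
Sat: 07:42–19:33 = 11 h 51 min
Total worked: 58 h 51 min = 58.85 h.
Threshold 37.5 h → overtime 21 h 21 min, regular 37 h 30 min.

Regular 37.50 hours, overtime 21.35 hours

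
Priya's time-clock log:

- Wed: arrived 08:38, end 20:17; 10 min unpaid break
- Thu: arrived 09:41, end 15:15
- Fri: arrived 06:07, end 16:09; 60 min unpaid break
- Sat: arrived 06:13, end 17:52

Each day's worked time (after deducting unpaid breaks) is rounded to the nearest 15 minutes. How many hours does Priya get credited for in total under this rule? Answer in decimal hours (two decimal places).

37.75 hours

Wed: 08:38–20:17 = 11 h 39 min − 10 min = 11 h 29 min → rounds to 11 h 30 min
Thu: 09:41–15:15 = 5 h 34 min → rounds to 5 h 30 min
Fri: 06:07–16:09 = 10 h 2 min − 60 min = 9 h 2 min → rounds to 9 h 0 min
Sat: 06:13–17:52 = 11 h 39 min → rounds to 11 h 45 min
Total credited: 37 h 45 min.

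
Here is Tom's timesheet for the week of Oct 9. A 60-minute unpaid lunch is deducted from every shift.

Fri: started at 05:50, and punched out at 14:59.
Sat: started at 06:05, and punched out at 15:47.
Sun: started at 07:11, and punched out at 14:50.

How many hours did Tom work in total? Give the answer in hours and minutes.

23 h 30 min

Fri: 05:50–14:59 = 9 h 9 min; less 60 min break → 8 h 9 min
Sat: 06:05–15:47 = 9 h 42 min; less 60 min break → 8 h 42 min
Sun: 07:11–14:50 = 7 h 39 min; less 60 min break → 6 h 39 min
Total: 8 h 9 min + 8 h 42 min + 6 h 39 min = 23 h 30 min.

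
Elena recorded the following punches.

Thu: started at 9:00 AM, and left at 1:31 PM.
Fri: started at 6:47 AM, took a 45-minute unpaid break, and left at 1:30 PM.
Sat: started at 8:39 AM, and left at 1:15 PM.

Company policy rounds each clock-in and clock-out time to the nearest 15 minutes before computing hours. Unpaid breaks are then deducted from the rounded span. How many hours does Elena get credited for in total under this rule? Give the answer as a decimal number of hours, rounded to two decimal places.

Thu: in 9:00 AM→9:00 AM, out 1:31 PM→1:30 PM; 4 h 30 min
Fri: in 6:47 AM→6:45 AM, out 1:30 PM→1:30 PM; 6 h 45 min − 45 min = 6 h 0 min
Sat: in 8:39 AM→8:45 AM, out 1:15 PM→1:15 PM; 4 h 30 min
Total credited: 15 h 0 min.

15.00 hours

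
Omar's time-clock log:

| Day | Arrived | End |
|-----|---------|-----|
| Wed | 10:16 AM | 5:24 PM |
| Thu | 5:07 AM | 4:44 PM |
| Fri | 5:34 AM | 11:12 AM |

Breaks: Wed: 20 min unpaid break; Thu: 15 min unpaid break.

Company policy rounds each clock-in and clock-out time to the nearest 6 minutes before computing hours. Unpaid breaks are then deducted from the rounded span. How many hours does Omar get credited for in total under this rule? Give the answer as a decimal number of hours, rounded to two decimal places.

23.72 hours

Wed: in 10:16 AM→10:18 AM, out 5:24 PM→5:24 PM; 7 h 6 min − 20 min = 6 h 46 min
Thu: in 5:07 AM→5:06 AM, out 4:44 PM→4:42 PM; 11 h 36 min − 15 min = 11 h 21 min
Fri: in 5:34 AM→5:36 AM, out 11:12 AM→11:12 AM; 5 h 36 min
Total credited: 23 h 43 min.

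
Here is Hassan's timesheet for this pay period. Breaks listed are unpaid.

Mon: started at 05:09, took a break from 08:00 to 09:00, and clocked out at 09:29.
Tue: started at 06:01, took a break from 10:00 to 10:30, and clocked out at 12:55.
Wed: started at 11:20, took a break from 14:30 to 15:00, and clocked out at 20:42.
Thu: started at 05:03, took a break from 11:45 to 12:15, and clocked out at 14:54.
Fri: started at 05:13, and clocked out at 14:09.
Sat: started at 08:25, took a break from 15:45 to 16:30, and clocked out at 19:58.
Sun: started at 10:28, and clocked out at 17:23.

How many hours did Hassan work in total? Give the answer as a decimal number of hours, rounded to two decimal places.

54.60 hours

Mon: 05:09–09:29 = 4 h 20 min; less 60 min break → 3 h 20 min
Tue: 06:01–12:55 = 6 h 54 min; less 30 min break → 6 h 24 min
Wed: 11:20–20:42 = 9 h 22 min; less 30 min break → 8 h 52 min
Thu: 05:03–14:54 = 9 h 51 min; less 30 min break → 9 h 21 min
Fri: 05:13–14:09 = 8 h 56 min
Sat: 08:25–19:58 = 11 h 33 min; less 45 min break → 10 h 48 min
Sun: 10:28–17:23 = 6 h 55 min
Total: 3 h 20 min + 6 h 24 min + 8 h 52 min + 9 h 21 min + 8 h 56 min + 10 h 48 min + 6 h 55 min = 54 h 36 min.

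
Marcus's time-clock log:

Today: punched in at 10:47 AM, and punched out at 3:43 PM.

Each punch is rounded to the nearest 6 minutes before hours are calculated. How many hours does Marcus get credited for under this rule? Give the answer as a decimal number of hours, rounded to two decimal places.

Today: in 10:47 AM→10:48 AM, out 3:43 PM→3:42 PM; 4 h 54 min

4.90 hours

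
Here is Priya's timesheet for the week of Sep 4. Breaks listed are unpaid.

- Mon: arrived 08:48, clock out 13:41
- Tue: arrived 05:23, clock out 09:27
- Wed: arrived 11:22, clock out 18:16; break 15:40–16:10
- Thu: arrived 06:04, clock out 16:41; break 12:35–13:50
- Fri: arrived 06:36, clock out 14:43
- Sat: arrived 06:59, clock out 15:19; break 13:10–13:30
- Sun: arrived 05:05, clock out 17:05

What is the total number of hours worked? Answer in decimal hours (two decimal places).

52.83 hours

Mon: 08:48–13:41 = 4 h 53 min
Tue: 05:23–09:27 = 4 h 4 min
Wed: 11:22–18:16 = 6 h 54 min; less 30 min break → 6 h 24 min
Thu: 06:04–16:41 = 10 h 37 min; less 75 min break → 9 h 22 min
Fri: 06:36–14:43 = 8 h 7 min
Sat: 06:59–15:19 = 8 h 20 min; less 20 min break → 8 h 0 min
Sun: 05:05–17:05 = 12 h 0 min
Total: 4 h 53 min + 4 h 4 min + 6 h 24 min + 9 h 22 min + 8 h 7 min + 8 h 0 min + 12 h 0 min = 52 h 50 min.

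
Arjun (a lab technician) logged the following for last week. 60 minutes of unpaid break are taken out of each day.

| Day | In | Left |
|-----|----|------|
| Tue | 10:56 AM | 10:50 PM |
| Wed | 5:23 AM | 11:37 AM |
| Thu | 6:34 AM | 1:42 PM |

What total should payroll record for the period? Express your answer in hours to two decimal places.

22.27 hours

Tue: 10:56 AM–10:50 PM = 11 h 54 min; less 60 min break → 10 h 54 min
Wed: 5:23 AM–11:37 AM = 6 h 14 min; less 60 min break → 5 h 14 min
Thu: 6:34 AM–1:42 PM = 7 h 8 min; less 60 min break → 6 h 8 min
Total: 10 h 54 min + 5 h 14 min + 6 h 8 min = 22 h 16 min.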